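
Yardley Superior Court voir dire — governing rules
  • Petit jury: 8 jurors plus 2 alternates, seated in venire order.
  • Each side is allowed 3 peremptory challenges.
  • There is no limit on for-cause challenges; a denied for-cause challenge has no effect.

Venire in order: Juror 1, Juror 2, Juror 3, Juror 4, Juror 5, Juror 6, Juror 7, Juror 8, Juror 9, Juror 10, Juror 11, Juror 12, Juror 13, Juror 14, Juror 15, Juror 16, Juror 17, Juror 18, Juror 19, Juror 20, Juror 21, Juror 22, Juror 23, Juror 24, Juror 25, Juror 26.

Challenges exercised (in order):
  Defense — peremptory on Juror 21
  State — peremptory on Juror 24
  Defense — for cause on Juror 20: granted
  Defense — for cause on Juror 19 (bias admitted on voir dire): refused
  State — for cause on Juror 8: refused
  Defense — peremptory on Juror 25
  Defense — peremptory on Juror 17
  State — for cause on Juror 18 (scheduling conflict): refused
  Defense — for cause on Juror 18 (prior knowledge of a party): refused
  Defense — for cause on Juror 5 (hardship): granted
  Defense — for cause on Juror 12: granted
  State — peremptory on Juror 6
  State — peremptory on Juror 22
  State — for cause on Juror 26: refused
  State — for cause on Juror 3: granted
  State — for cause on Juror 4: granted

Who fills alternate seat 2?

15

Removed: #3, #4, #5, #6, #12, #17, #20, #21, #22, #24, #25. (#8, #18, #19, #26 stay — for-cause denied.)
Seating in order: seats 1–8 → #1, #2, #7, #8, #9, #10, #11, #13; alternates → #14, #15.
So alternate 2 is #15.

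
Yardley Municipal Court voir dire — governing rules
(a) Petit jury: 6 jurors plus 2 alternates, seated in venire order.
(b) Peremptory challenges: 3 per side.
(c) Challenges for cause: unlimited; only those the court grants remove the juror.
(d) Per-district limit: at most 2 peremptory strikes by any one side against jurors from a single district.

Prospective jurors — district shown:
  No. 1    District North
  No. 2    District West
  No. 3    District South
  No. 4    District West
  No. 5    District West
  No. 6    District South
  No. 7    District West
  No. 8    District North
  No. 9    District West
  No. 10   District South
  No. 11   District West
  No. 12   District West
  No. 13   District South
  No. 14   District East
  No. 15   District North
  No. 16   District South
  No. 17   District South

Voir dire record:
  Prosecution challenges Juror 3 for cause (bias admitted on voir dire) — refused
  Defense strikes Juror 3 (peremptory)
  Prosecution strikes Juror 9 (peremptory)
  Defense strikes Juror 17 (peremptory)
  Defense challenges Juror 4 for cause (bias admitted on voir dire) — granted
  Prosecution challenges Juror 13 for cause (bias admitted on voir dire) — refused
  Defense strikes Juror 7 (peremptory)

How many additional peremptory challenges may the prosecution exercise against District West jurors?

Prosecution peremptories so far: #9 — 1 of 3 used, 2 left overall.
Against District West: #9 — 1 used; per-district cap 2 leaves 1.
Binding limit: min(2, 1) = 1.

1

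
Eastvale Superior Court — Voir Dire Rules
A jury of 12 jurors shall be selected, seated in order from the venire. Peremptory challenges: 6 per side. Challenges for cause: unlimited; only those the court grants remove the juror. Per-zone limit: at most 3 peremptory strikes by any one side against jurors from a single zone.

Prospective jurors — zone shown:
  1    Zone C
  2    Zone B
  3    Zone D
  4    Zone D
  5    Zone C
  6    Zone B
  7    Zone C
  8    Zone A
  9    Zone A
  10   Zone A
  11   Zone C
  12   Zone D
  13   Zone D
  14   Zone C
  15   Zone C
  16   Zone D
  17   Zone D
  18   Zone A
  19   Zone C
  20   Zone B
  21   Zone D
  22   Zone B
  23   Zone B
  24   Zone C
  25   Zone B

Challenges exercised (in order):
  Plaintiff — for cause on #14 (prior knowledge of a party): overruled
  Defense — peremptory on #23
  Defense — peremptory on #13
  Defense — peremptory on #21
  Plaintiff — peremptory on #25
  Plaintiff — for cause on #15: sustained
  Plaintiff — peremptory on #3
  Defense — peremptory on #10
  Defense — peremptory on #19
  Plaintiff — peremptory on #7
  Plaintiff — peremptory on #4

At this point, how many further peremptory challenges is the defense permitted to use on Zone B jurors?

1

Defense peremptories so far: #23, #13, #21, #10, #19 — 5 of 6 used, 1 left overall.
Against Zone B: #23 — 1 used; per-zone cap 3 leaves 2.
Binding limit: min(1, 2) = 1.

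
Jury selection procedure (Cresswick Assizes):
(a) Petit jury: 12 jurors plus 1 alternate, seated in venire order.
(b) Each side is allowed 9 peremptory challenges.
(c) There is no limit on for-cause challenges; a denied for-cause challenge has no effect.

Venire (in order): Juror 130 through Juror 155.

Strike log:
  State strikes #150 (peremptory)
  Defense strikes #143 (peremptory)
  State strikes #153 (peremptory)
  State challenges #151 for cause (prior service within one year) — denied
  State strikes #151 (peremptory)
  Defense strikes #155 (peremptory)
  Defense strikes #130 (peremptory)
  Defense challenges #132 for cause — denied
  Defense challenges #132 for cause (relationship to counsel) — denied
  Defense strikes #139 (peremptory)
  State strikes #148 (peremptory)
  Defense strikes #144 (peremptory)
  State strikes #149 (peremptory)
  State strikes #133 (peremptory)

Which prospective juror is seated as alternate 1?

Removed: #130, #133, #139, #143, #144, #148, #149, #150, #151, #153, #155. (#132 stays — for-cause denied.)
Filling seats in venire order through position 13: #131, #132, #134, #135, #136, #137, #138, #140, #141, #142, #145, #146, #147.
So alternate 1 is #147.

147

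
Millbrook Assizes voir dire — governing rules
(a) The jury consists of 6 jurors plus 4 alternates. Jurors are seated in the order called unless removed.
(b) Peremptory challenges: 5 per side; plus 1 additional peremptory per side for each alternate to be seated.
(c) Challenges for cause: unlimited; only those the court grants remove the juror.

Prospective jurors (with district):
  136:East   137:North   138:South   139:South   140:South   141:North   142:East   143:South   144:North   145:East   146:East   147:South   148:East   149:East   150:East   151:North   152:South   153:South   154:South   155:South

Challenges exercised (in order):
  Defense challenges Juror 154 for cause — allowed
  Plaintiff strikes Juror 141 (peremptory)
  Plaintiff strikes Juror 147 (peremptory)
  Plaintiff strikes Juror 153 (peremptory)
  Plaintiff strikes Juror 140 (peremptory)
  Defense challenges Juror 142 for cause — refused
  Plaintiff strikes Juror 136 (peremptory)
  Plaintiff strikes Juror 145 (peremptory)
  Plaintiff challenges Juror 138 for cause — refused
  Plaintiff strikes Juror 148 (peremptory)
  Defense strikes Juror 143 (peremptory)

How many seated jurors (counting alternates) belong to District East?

4

Removed: #136, #140, #141, #143, #145, #147, #148, #153, #154.
Seated (10 incl. alternates): #137, #138, #139, #142, #144, #146, #149, #150, #151, #152.
Of those, in District East: #142, #146, #149, #150 → 4.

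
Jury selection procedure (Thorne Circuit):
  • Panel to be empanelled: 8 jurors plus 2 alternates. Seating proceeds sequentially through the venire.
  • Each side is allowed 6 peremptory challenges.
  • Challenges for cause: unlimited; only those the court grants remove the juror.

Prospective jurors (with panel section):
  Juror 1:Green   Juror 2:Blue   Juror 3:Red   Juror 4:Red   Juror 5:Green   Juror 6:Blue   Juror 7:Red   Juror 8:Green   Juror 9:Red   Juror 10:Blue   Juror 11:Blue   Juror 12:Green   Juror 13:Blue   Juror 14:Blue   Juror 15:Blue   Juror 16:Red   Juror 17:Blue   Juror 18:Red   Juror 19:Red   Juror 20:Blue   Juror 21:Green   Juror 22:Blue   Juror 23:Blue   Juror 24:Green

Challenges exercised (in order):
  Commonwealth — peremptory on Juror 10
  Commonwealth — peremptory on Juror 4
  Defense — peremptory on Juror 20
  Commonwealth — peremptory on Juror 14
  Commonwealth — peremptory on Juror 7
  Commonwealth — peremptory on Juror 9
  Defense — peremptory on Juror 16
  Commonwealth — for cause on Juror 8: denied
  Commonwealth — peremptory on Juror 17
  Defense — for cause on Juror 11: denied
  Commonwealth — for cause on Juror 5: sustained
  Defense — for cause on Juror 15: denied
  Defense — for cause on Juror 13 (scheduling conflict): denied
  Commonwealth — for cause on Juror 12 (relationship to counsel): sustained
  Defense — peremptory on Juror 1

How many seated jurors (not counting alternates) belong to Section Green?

1

Removed: #1, #4, #5, #7, #9, #10, #12, #14, #16, #17, #20.
Seated jurors 1–8: #2, #3, #6, #8, #11, #13, #15, #18 (alternates #19, #21 not counted).
Of those, in Section Green: #8 → 1.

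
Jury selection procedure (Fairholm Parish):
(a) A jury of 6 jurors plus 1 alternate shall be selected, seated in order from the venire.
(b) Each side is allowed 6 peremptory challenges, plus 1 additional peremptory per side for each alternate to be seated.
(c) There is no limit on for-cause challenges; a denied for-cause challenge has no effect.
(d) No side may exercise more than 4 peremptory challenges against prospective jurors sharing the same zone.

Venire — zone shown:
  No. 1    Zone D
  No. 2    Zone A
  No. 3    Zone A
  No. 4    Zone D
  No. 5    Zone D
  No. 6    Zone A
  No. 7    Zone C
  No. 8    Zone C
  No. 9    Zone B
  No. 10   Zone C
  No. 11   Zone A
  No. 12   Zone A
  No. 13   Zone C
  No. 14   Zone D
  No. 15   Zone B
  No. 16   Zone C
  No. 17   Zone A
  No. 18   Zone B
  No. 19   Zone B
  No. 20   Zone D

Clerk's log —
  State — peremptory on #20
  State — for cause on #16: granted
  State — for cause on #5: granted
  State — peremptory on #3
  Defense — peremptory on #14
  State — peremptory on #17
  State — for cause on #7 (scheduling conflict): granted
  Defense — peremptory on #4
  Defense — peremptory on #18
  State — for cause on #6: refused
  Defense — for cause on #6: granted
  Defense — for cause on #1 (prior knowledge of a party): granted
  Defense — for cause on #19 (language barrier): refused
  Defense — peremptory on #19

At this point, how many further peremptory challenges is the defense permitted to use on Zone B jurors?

2

Defense peremptories so far: #14, #4, #18, #19 — 4 of 7 used, 3 left overall.
Against Zone B: #18, #19 — 2 used; per-zone cap 4 leaves 2.
Binding limit: min(3, 2) = 2.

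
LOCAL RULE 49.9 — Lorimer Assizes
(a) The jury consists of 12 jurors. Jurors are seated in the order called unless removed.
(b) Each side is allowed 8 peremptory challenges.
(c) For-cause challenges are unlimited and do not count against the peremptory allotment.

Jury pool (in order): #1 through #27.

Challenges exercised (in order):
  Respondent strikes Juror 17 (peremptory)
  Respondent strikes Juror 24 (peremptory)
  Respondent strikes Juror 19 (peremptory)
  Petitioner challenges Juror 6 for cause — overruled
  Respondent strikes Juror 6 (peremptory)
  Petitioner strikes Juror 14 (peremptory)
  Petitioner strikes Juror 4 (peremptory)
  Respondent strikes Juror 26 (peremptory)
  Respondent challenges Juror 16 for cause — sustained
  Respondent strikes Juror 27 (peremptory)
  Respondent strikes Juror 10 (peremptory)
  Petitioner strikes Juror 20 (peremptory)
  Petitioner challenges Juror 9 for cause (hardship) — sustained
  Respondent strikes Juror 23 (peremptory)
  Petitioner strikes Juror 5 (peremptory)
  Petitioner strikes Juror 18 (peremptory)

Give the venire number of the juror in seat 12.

Removed: #4, #5, #6, #9, #10, #14, #16, #17, #18, #19, #20, #23, #24, #26, #27.
Seating in order: seats 1–12 → #1, #2, #3, #7, #8, #11, #12, #13, #15, #21, #22, #25.
So seat 12 is #25.

25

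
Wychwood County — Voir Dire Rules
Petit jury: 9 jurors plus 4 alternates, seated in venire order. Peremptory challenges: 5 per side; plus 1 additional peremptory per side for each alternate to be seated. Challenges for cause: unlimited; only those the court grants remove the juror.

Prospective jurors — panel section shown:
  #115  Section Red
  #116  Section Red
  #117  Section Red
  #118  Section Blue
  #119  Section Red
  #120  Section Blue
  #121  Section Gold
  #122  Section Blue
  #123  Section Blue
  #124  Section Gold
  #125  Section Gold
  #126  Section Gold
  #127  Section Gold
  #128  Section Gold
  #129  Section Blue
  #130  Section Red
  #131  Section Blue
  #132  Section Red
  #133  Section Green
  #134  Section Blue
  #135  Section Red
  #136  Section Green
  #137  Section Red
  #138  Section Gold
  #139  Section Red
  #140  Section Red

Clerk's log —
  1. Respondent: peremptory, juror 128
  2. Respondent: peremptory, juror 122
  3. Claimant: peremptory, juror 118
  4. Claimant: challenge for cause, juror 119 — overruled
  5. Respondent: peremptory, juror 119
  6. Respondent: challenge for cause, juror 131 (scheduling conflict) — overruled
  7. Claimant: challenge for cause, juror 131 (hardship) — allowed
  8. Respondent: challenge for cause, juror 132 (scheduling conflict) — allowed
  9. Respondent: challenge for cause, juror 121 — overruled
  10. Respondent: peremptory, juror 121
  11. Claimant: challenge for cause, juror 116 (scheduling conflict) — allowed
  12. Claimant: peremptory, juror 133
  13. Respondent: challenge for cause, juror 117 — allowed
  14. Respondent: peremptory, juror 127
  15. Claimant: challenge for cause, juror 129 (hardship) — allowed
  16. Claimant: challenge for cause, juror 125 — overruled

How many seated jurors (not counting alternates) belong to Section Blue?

Removed: #116, #117, #118, #119, #121, #122, #127, #128, #129, #131, #132, #133.
Seated jurors 1–9: #115, #120, #123, #124, #125, #126, #130, #134, #135 (alternates #136, #137, #138, #139 not counted).
Of those, in Section Blue: #120, #123, #134 → 3.

3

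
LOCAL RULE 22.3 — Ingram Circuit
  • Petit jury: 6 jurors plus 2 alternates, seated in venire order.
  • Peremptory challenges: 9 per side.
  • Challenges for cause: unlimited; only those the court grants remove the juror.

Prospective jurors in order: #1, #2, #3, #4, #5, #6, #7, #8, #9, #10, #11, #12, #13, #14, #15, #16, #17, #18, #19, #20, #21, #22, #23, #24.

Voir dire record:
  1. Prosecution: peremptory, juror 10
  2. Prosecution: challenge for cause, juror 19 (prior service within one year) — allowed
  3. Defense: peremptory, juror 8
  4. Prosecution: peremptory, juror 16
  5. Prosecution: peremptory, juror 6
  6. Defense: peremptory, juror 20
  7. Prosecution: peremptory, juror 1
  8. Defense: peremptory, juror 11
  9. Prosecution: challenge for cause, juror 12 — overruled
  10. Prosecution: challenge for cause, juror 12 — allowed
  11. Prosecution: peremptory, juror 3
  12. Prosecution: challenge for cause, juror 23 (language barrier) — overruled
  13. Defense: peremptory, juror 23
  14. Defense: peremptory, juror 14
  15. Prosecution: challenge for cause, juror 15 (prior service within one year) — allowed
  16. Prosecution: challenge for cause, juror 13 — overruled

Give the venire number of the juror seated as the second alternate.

18

Removed: #1, #3, #6, #8, #10, #11, #12, #14, #15, #16, #19, #20, #23. (#13 stays — for-cause denied.)
Seating in order: seats 1–6 → #2, #4, #5, #7, #9, #13; alternates → #17, #18.
So alternate 2 is #18.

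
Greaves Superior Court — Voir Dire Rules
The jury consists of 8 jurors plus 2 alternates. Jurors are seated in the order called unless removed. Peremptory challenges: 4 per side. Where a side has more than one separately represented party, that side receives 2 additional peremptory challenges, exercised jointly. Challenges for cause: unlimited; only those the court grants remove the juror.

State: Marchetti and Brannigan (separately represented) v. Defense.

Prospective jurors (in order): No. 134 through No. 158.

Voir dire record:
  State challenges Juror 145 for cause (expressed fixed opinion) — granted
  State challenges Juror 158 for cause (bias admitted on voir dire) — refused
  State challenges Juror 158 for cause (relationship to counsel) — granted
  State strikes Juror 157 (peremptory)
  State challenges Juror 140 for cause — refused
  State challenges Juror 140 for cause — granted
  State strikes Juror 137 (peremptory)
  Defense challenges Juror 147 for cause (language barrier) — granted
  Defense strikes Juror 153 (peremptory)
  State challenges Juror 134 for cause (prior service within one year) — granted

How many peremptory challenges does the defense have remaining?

Defense allotment: 4.
Defense peremptories used: #153 — 1 (the for-cause on #147 doesn't count).
Remaining: 4 − 1 = 3.

3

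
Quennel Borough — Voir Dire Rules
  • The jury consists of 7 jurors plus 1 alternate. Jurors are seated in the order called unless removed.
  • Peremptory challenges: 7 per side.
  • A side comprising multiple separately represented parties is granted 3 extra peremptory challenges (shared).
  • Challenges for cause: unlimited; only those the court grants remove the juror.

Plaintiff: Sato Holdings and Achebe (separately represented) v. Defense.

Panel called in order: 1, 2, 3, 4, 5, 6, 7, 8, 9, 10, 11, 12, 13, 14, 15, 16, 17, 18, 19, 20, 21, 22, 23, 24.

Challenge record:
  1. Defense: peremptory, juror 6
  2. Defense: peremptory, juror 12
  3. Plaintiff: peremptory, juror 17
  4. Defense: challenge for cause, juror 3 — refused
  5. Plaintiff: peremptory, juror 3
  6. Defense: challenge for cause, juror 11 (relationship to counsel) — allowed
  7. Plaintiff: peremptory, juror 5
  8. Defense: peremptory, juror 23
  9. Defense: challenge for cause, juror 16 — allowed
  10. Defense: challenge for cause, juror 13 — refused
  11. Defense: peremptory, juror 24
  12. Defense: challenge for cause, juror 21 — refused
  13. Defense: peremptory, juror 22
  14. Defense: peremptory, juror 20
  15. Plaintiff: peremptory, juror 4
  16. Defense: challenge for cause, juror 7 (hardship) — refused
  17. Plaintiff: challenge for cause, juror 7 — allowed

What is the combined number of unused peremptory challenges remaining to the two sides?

7

Plaintiff allotment: 7 base + 3 multi-party = 10. Defense allotment: 7.
Plaintiff peremptories used: #17, #3, #5, #4 — 4 (the for-cause on #7 doesn't count).
Defense peremptories used: #6, #12, #23, #24, #22, #20 — 6 (for-cause on #3, #11, #16, #13, #21, #7 don't count).
Remaining: (10 − 4) + (7 − 6) = 7.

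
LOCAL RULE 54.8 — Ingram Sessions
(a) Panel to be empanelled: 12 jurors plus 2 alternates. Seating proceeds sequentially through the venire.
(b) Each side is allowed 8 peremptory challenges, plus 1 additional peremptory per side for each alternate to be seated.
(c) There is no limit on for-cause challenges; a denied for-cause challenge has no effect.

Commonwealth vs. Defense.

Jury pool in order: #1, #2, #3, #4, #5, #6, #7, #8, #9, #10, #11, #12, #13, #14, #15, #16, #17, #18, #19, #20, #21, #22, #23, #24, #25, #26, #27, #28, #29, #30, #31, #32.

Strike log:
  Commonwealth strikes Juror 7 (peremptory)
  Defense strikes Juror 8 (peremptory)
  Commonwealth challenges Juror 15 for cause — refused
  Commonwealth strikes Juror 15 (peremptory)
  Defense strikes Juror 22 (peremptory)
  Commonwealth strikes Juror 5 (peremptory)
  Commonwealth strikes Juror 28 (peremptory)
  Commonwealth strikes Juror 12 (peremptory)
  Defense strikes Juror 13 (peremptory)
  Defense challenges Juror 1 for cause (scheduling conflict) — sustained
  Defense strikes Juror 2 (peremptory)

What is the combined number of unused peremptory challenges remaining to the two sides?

11

Commonwealth allotment: 8 base + 1 × 2 alternates = 10. Defense allotment: 8 base + 1 × 2 alternates = 10.
Commonwealth peremptories used: #7, #15, #5, #28, #12 — 5 (the for-cause on #15 doesn't count).
Defense peremptories used: #8, #22, #13, #2 — 4 (the for-cause on #1 doesn't count).
Remaining: (10 − 5) + (10 − 4) = 11.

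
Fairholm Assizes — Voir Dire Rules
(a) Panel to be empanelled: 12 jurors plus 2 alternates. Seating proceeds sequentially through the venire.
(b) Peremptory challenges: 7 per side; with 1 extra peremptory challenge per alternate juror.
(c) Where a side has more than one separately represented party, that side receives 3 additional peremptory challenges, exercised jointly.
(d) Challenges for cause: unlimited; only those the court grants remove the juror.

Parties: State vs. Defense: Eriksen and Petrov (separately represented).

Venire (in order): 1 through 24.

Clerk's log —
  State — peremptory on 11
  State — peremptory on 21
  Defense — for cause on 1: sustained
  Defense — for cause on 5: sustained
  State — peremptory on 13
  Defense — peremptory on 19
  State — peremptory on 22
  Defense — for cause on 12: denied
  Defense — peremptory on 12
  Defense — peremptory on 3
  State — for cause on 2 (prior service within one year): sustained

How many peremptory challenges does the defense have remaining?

9

Defense allotment: 7 base + 1 × 2 alternates + 3 multi-party = 12.
Defense peremptories used: #19, #12, #3 — 3 (for-cause on #1, #5, #12 don't count).
Remaining: 12 − 3 = 9.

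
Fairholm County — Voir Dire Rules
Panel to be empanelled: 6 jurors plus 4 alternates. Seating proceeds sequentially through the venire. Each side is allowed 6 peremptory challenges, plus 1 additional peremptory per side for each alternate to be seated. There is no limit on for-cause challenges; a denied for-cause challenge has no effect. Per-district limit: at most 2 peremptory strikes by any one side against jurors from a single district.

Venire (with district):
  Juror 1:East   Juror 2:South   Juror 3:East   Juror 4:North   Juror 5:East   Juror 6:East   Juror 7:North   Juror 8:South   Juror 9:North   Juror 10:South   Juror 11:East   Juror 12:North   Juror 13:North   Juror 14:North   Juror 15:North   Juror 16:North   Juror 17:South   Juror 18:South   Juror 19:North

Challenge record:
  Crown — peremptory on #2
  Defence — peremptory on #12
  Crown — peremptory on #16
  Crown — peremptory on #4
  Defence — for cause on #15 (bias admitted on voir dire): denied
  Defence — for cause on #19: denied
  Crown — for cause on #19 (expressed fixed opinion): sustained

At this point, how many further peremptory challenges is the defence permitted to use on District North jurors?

Defence peremptories so far: #12 — 1 of 10 used, 9 left overall.
Against District North: #12 — 1 used; per-district cap 2 leaves 1.
Binding limit: min(9, 1) = 1.

1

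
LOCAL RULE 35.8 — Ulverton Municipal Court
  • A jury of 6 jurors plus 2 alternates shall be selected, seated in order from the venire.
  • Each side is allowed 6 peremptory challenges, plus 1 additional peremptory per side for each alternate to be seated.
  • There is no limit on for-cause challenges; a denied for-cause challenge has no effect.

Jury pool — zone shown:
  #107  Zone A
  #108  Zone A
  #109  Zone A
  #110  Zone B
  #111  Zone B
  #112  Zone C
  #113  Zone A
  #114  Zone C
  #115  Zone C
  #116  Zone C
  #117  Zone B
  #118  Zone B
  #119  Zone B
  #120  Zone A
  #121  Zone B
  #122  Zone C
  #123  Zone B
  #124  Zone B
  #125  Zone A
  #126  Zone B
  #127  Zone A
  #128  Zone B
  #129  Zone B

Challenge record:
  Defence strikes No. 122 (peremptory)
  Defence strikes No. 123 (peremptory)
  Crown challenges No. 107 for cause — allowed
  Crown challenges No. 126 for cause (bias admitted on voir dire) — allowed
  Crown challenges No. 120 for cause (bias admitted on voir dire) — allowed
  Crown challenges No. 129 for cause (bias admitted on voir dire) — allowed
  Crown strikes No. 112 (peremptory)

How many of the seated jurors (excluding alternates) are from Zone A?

3

Removed: #107, #112, #120, #122, #123, #126, #129.
Seated jurors 1–6: #108, #109, #110, #111, #113, #114 (alternates #115, #116 not counted).
Of those, in Zone A: #108, #109, #113 → 3.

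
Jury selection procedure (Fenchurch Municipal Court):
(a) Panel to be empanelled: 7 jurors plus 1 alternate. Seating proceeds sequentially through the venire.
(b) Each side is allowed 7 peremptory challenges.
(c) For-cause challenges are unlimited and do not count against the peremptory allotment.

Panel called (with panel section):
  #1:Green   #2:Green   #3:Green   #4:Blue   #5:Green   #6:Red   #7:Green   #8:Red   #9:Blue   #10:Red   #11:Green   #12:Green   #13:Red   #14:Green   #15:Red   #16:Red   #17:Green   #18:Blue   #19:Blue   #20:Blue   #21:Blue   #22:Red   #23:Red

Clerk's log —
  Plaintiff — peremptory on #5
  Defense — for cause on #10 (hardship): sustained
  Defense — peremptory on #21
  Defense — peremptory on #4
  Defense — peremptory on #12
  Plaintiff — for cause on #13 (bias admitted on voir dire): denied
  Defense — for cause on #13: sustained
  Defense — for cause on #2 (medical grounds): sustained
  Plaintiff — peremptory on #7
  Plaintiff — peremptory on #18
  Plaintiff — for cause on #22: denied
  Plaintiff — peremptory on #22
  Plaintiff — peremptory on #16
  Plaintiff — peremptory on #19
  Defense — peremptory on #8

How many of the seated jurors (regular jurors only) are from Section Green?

Removed: #2, #4, #5, #7, #8, #10, #12, #13, #16, #18, #19, #21, #22.
Seated jurors 1–7: #1, #3, #6, #9, #11, #14, #15 (alternates #17 not counted).
Of those, in Section Green: #1, #3, #11, #14 → 4.

4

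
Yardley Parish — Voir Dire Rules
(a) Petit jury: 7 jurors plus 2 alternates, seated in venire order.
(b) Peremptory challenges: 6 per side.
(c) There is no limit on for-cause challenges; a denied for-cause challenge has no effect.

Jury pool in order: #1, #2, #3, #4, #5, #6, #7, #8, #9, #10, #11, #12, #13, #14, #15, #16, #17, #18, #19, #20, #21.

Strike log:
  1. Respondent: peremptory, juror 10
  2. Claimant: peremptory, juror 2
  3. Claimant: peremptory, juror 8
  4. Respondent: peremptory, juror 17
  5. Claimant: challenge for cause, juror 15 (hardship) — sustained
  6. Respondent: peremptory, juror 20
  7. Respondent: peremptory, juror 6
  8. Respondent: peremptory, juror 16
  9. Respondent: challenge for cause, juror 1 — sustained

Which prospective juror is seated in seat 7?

12

Removed: #1, #2, #6, #8, #10, #15, #16, #17, #20.
Filling seats in venire order through position 7: #3, #4, #5, #7, #9, #11, #12.
So seat 7 is #12.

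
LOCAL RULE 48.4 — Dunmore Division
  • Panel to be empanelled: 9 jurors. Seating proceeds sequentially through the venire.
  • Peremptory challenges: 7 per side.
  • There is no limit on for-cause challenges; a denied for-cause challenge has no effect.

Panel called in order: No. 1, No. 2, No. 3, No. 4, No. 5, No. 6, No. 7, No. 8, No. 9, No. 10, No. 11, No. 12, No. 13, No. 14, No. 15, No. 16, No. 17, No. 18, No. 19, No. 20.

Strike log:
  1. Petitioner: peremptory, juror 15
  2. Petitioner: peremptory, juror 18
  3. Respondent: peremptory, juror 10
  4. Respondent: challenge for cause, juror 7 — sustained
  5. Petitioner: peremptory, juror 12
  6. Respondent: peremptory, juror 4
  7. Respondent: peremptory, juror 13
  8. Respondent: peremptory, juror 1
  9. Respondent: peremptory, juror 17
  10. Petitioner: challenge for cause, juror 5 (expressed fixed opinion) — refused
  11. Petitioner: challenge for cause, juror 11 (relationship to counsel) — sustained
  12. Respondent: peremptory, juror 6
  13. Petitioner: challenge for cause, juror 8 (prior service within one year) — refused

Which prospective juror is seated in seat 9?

20

Removed: #1, #4, #6, #7, #10, #11, #12, #13, #15, #17, #18. (#5, #8 stay — for-cause denied.)
Filling seats in venire order through position 9: #2, #3, #5, #8, #9, #14, #16, #19, #20.
So seat 9 is #20.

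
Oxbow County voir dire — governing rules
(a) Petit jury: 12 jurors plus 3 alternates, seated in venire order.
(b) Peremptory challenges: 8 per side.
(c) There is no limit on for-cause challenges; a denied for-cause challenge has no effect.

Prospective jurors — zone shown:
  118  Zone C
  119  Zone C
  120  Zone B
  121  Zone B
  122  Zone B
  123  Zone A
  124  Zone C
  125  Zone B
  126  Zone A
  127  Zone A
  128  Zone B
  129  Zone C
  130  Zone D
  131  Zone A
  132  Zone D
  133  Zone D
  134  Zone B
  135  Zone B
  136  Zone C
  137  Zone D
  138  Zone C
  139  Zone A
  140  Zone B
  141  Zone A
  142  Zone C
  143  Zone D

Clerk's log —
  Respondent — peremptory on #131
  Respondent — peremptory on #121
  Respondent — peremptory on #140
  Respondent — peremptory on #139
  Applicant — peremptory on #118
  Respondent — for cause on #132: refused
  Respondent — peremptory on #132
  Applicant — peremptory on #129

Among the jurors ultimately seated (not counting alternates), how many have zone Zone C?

2

Removed: #118, #121, #129, #131, #132, #139, #140.
Seated jurors 1–12: #119, #120, #122, #123, #124, #125, #126, #127, #128, #130, #133, #134 (alternates #135, #136, #137 not counted).
Of those, in Zone C: #119, #124 → 2.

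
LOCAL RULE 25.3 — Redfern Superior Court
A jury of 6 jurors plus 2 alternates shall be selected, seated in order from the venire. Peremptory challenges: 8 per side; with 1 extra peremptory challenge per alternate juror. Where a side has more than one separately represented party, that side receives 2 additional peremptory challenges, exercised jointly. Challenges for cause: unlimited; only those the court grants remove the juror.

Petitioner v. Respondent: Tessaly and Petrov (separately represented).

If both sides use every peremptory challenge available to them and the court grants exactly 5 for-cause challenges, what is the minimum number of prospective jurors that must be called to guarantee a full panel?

35

Seats to fill: 6 + 2 alternates = 8.
Peremptories — Petitioner: 8 + 1×2 = 10; Respondent: 8 + 1×2 + 2 = 12; total 22.
For-cause removals: 5.
Minimum venire: 8 + 22 + 5 = 35.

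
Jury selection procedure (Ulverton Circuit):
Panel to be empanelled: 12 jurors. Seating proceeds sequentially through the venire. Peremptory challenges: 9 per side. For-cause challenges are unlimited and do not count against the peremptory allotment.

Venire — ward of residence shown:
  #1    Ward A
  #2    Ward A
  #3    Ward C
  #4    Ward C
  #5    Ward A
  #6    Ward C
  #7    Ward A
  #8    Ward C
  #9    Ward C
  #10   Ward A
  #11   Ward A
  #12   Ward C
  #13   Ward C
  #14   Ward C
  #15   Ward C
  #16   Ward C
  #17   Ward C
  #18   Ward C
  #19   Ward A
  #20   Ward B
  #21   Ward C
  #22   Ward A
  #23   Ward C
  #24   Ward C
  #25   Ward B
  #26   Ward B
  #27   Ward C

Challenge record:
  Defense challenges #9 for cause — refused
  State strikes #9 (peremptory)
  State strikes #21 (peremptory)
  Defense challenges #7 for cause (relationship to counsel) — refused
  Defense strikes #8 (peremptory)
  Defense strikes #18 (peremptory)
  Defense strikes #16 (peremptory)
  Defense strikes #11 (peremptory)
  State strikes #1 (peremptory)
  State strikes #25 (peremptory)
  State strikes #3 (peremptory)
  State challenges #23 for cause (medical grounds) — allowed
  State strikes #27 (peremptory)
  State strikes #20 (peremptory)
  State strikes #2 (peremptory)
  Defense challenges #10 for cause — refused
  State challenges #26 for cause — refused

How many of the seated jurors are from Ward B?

0

Removed: #1, #2, #3, #8, #9, #11, #16, #18, #20, #21, #23, #25, #27.
Seated jurors 1–12: #4, #5, #6, #7, #10, #12, #13, #14, #15, #17, #19, #22.
None of those are in Ward B → 0.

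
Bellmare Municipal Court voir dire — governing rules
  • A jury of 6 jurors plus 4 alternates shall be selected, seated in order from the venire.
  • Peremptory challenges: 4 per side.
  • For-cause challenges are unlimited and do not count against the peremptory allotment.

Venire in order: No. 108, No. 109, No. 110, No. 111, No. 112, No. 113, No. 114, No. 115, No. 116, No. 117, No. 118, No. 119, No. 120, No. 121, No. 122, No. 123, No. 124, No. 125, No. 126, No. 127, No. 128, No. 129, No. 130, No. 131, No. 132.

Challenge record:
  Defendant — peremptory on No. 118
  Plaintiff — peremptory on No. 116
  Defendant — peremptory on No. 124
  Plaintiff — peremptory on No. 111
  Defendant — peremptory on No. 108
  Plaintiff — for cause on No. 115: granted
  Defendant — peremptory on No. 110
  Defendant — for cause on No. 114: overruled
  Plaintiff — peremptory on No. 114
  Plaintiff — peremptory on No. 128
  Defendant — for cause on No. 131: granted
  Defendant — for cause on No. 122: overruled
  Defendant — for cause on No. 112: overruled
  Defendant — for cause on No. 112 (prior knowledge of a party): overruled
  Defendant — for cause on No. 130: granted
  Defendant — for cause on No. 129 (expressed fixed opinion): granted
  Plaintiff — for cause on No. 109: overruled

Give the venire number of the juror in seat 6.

120

Removed: #108, #110, #111, #114, #115, #116, #118, #124, #128, #129, #130, #131. (#109, #112, #122 stay — for-cause denied.)
Seating in order: seats 1–6 → #109, #112, #113, #117, #119, #120; alternates → #121, #122, #123, #125.
So seat 6 is #120.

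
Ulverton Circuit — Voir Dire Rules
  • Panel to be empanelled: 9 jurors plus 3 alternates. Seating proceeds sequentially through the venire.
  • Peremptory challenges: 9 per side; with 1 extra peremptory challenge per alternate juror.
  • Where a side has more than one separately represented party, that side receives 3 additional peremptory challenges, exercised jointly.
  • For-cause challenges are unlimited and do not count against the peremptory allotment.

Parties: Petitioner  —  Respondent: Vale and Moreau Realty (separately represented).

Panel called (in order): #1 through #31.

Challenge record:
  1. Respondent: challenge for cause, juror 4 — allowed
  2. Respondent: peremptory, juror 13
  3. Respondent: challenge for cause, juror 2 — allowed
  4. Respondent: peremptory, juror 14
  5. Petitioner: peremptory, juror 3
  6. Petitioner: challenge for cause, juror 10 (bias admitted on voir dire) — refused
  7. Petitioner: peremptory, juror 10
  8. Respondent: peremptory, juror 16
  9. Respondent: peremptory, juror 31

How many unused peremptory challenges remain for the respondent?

Respondent allotment: 9 base + 1 × 3 alternates + 3 multi-party = 15.
Respondent peremptories used: #13, #14, #16, #31 — 4 (for-cause on #4, #2 don't count).
Remaining: 15 − 4 = 11.

11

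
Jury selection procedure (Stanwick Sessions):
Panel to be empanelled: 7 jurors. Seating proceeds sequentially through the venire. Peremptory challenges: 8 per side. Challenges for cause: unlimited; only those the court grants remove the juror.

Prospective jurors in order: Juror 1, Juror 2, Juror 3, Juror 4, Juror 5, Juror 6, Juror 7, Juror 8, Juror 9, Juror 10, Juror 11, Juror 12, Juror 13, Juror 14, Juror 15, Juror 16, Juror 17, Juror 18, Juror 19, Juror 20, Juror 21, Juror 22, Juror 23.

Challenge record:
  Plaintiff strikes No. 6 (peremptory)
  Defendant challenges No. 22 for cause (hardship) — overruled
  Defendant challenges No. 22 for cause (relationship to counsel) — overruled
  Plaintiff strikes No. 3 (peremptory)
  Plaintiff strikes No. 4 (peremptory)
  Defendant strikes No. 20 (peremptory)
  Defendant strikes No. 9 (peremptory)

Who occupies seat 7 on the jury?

11

Removed: #3, #4, #6, #9, #20. (#22 stays — for-cause denied.)
Seating in order: seats 1–7 → #1, #2, #5, #7, #8, #10, #11.
So seat 7 is #11.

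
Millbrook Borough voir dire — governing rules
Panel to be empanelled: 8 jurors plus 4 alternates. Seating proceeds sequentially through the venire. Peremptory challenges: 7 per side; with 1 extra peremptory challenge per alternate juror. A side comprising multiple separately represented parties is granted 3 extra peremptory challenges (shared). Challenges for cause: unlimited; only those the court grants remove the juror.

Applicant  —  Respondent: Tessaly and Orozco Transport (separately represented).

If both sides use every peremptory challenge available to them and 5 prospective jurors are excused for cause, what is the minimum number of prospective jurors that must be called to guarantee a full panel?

42

Seats to fill: 8 + 4 alternates = 12.
Peremptories — Applicant: 7 + 1×4 = 11; Respondent: 7 + 1×4 + 3 = 14; total 25.
For-cause removals: 5.
Minimum venire: 12 + 25 + 5 = 42.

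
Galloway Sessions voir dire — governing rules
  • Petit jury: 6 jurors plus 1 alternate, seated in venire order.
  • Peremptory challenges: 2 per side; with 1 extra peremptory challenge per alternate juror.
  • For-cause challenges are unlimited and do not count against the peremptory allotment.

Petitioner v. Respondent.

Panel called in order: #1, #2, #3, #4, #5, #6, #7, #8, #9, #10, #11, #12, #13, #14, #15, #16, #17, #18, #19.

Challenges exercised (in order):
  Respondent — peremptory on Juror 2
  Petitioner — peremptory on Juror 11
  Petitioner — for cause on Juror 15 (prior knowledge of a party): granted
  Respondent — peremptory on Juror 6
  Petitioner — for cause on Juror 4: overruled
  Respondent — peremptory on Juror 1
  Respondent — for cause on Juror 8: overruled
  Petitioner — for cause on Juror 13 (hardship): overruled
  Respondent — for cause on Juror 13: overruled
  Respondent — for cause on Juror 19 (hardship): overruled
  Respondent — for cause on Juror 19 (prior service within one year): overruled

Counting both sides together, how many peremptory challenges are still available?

Petitioner allotment: 2 base + 1 × 1 alternate = 3. Respondent allotment: 2 base + 1 × 1 alternate = 3.
Petitioner peremptories used: #11 — 1 (for-cause on #15, #4, #13 don't count).
Respondent peremptories used: #2, #6, #1 — 3 (for-cause on #8, #13, #19, #19 don't count).
Remaining: (3 − 1) + (3 − 3) = 2.

2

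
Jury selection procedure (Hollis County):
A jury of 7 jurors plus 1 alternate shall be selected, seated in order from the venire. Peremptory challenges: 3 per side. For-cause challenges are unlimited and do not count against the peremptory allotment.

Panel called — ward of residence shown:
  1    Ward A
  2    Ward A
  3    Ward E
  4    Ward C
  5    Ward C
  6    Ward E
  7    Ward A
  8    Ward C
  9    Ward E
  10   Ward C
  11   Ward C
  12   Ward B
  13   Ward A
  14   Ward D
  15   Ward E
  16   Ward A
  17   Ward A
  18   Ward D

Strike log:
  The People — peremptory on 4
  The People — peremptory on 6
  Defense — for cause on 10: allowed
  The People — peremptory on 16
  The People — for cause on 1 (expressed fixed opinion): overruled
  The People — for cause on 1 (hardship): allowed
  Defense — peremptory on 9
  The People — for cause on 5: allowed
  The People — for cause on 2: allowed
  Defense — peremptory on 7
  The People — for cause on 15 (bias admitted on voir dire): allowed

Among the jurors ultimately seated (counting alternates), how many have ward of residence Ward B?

1

Removed: #1, #2, #4, #5, #6, #7, #9, #10, #15, #16.
Seated (8 incl. alternates): #3, #8, #11, #12, #13, #14, #17, #18.
Of those, in Ward B: #12 → 1.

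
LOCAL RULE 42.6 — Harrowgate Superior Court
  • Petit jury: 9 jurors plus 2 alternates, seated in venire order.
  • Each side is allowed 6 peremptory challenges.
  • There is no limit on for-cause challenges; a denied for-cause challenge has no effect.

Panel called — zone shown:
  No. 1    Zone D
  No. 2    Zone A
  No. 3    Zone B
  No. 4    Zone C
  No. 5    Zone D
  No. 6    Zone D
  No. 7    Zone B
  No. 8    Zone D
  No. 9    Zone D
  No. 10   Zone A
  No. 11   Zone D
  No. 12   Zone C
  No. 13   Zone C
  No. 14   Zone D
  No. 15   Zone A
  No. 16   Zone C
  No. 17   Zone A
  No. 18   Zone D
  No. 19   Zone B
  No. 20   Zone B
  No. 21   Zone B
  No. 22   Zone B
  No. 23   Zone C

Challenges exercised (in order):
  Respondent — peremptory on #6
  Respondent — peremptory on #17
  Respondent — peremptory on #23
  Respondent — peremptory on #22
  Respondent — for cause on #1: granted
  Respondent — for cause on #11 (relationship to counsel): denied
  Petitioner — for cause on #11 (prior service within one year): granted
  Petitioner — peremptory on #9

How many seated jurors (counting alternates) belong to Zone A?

Removed: #1, #6, #9, #11, #17, #22, #23.
Seated (11 incl. alternates): #2, #3, #4, #5, #7, #8, #10, #12, #13, #14, #15.
Of those, in Zone A: #2, #10, #15 → 3.

3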